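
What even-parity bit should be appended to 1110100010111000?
Sum of data bits: 1+1+1+0+1+0+0+0+1+0+1+1+1+0+0+0 = 8.
8 mod 2 = 0, so parity bit = 0.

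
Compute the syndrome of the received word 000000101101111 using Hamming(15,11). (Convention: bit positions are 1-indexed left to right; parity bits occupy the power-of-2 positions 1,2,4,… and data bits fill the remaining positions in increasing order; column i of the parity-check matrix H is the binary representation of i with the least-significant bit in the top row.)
Syndrome s = H · r^T (mod 2), r = 000000101101111:
  s[0] = (101010101010101)·(000000101101111) mod 2 = 0+0+0+0+0+0+1+0+1+0+0+0+1+0+1 mod 2 = 0
  s[1] = (011001100110011)·(000000101101111) mod 2 = 0+0+0+0+0+0+1+0+0+1+0+0+0+1+1 mod 2 = 0
  s[2] = (000111100001111)·(000000101101111) mod 2 = 0+0+0+0+0+0+1+0+0+0+0+1+1+1+1 mod 2 = 1
  s[3] = (000000011111111)·(000000101101111) mod 2 = 0+0+0+0+0+0+0+0+1+1+0+1+1+1+1 mod 2 = 0
Syndrome = 0010
Non-zero syndrome: error at position 4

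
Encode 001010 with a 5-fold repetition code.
Repeat each bit 5× and concatenate:
0→00000  0→00000  1→11111  0→00000  1→11111  0→00000
Codeword = 000000000011111000001111100000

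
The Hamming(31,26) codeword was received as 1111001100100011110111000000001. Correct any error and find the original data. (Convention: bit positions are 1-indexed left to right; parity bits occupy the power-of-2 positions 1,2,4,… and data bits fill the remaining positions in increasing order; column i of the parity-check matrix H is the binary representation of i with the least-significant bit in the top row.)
Syndrome s = H · r^T (mod 2), r = 1111001100100011110111000000001:
  s[0] = (1010101010101010101010101010101)·(1111001100100011110111000000001) mod 2 = 1+0+1+0+0+0+1+0+0+0+1+0+0+0+1+0+1+0+0+0+1+0+0+0+0+0+0+0+0+0+1 mod 2 = 0
  s[1] = (0110011001100110011001100110011)·(1111001100100011110111000000001) mod 2 = 0+1+1+0+0+0+1+0+0+0+1+0+0+0+1+0+0+1+0+0+0+1+0+0+0+0+0+0+0+0+1 mod 2 = 0
  s[2] = (0001111000011110000111100001111)·(1111001100100011110111000000001) mod 2 = 0+0+0+1+0+0+1+0+0+0+0+0+0+0+1+0+0+0+0+1+1+1+0+0+0+0+0+0+0+0+1 mod 2 = 1
  s[3] = (0000000111111110000000011111111)·(1111001100100011110111000000001) mod 2 = 0+0+0+0+0+0+0+1+0+0+1+0+0+0+1+0+0+0+0+0+0+0+0+0+0+0+0+0+0+0+1 mod 2 = 0
  s[4] = (0000000000000001111111111111111)·(1111001100100011110111000000001) mod 2 = 0+0+0+0+0+0+0+0+0+0+0+0+0+0+0+1+1+1+0+1+1+1+0+0+0+0+0+0+0+0+1 mod 2 = 1
Syndrome = 00101
Column 20 of H equals this syndrome → error at bit 20 (1-indexed).
Flip bit 20: 1111001100100011110111000000001 → 1111001100100011110011000000001
Extract data bits at positions {3,5,6,7,9,10,11,12,13,14,15,17,18,19,20,21,22,23,24,25,26,27,28,29,30,31}: 10010010001110011000000001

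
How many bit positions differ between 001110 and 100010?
XOR = 101100, count of 1s = 3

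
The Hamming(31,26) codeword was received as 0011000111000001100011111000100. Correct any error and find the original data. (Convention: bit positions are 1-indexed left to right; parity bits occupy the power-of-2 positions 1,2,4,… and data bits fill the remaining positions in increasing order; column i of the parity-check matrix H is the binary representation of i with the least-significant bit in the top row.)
Syndrome s = H · r^T (mod 2), r = 0011000111000001100011111000100:
  s[0] = (1010101010101010101010101010101)·(0011000111000001100011111000100) mod 2 = 0+0+1+0+0+0+0+0+1+0+0+0+0+0+0+0+1+0+0+0+1+0+1+0+1+0+0+0+1+0+0 mod 2 = 1
  s[1] = (0110011001100110011001100110011)·(0011000111000001100011111000100) mod 2 = 0+0+1+0+0+0+0+0+0+1+0+0+0+0+0+0+0+0+0+0+0+1+1+0+0+0+0+0+0+0+0 mod 2 = 0
  s[2] = (0001111000011110000111100001111)·(0011000111000001100011111000100) mod 2 = 0+0+0+1+0+0+0+0+0+0+0+0+0+0+0+0+0+0+0+0+1+1+1+0+0+0+0+0+1+0+0 mod 2 = 1
  s[3] = (0000000111111110000000011111111)·(0011000111000001100011111000100) mod 2 = 0+0+0+0+0+0+0+1+1+1+0+0+0+0+0+0+0+0+0+0+0+0+0+1+1+0+0+0+1+0+0 mod 2 = 0
  s[4] = (0000000000000001111111111111111)·(0011000111000001100011111000100) mod 2 = 0+0+0+0+0+0+0+0+0+0+0+0+0+0+0+1+1+0+0+0+1+1+1+1+1+0+0+0+1+0+0 mod 2 = 0
Syndrome = 10100
Column 5 of H equals this syndrome → error at bit 5 (1-indexed).
Flip bit 5: 0011000111000001100011111000100 → 0011100111000001100011111000100
Extract data bits at positions {3,5,6,7,9,10,11,12,13,14,15,17,18,19,20,21,22,23,24,25,26,27,28,29,30,31}: 11001100000100011111000100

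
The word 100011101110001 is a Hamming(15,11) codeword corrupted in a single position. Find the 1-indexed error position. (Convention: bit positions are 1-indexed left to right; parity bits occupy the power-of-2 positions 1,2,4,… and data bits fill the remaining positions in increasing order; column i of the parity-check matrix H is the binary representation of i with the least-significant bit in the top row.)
Syndrome s = H · r^T (mod 2), r = 100011101110001:
  s[0] = (101010101010101)·(100011101110001) mod 2 = 1+0+0+0+1+0+1+0+1+0+1+0+0+0+1 mod 2 = 0
  s[1] = (011001100110011)·(100011101110001) mod 2 = 0+0+0+0+0+1+1+0+0+1+1+0+0+0+1 mod 2 = 1
  s[2] = (000111100001111)·(100011101110001) mod 2 = 0+0+0+0+1+1+1+0+0+0+0+0+0+0+1 mod 2 = 0
  s[3] = (000000011111111)·(100011101110001) mod 2 = 0+0+0+0+0+0+0+0+1+1+1+0+0+0+1 mod 2 = 0
Syndrome = 0100
Column i of H is the binary representation of i, so the syndrome is the binary index of the flipped bit.
Read s = 0100 with s[0] as LSB: 0·2^0 + 1·2^1 + 0·2^2 + 0·2^3 = 2.
Error is at bit position 2.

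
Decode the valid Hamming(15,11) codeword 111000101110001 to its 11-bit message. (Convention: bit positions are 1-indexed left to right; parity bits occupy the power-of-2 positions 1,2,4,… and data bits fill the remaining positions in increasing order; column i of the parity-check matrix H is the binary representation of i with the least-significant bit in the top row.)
Parity bits occupy power-of-2 positions; data bits are at positions {3,5,6,7,9,10,11,12,13,14,15} (1-indexed).
Extract: c[3]=1 c[5]=0 c[6]=0 c[7]=1 c[9]=1 c[10]=1 c[11]=1 c[12]=0 c[13]=0 c[14]=0 c[15]=1
Data = 10011110001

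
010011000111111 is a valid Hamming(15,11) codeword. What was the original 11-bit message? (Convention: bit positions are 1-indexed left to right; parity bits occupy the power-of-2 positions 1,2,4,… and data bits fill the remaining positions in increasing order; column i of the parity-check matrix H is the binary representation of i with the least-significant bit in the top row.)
Parity bits occupy power-of-2 positions; data bits are at positions {3,5,6,7,9,10,11,12,13,14,15} (1-indexed).
Extract: c[3]=0 c[5]=1 c[6]=1 c[7]=0 c[9]=0 c[10]=1 c[11]=1 c[12]=1 c[13]=1 c[14]=1 c[15]=1
Data = 01100111111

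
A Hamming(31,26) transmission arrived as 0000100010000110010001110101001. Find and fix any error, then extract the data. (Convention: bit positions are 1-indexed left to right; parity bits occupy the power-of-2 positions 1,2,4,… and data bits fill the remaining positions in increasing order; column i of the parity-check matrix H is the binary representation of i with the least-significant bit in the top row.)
Syndrome s = H · r^T (mod 2), r = 0000100010000110010001110101001:
  s[0] = (1010101010101010101010101010101)·(0000100010000110010001110101001) mod 2 = 0+0+0+0+1+0+0+0+1+0+0+0+0+0+1+0+0+0+0+0+0+0+1+0+0+0+0+0+0+0+1 mod 2 = 1
  s[1] = (0110011001100110011001100110011)·(0000100010000110010001110101001) mod 2 = 0+0+0+0+0+0+0+0+0+0+0+0+0+1+1+0+0+1+0+0+0+1+1+0+0+1+0+0+0+0+1 mod 2 = 1
  s[2] = (0001111000011110000111100001111)·(0000100010000110010001110101001) mod 2 = 0+0+0+0+1+0+0+0+0+0+0+0+0+1+1+0+0+0+0+0+0+1+1+0+0+0+0+1+0+0+1 mod 2 = 1
  s[3] = (0000000111111110000000011111111)·(0000100010000110010001110101001) mod 2 = 0+0+0+0+0+0+0+0+1+0+0+0+0+1+1+0+0+0+0+0+0+0+0+1+0+1+0+1+0+0+1 mod 2 = 1
  s[4] = (0000000000000001111111111111111)·(0000100010000110010001110101001) mod 2 = 0+0+0+0+0+0+0+0+0+0+0+0+0+0+0+0+0+1+0+0+0+1+1+1+0+1+0+1+0+0+1 mod 2 = 1
Syndrome = 11111
Column 31 of H equals this syndrome → error at bit 31 (1-indexed).
Flip bit 31: 0000100010000110010001110101001 → 0000100010000110010001110101000
Extract data bits at positions {3,5,6,7,9,10,11,12,13,14,15,17,18,19,20,21,22,23,24,25,26,27,28,29,30,31}: 01001000011010001110101000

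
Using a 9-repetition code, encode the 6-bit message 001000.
Repeat each bit 9× and concatenate:
0→000000000  0→000000000  1→111111111  0→000000000  0→000000000  0→000000000
Codeword = 000000000000000000111111111000000000000000000000000000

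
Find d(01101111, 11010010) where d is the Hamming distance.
XOR = 10111101, count of 1s = 6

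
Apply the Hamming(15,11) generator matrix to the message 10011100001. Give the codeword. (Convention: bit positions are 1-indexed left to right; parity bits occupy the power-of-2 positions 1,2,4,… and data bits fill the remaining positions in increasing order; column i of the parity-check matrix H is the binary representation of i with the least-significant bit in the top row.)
Codeword c = d · G (mod 2), d = 10011100001:
  c[0] = d·G[:,0] = (10011100001)·(11011010101) mod 2 = 1+0+0+1+1+0+0+0+0+0+1 mod 2 = 0
  c[1] = d·G[:,1] = (10011100001)·(10110110011) mod 2 = 1+0+0+1+0+1+0+0+0+0+1 mod 2 = 0
  c[2] = d·G[:,2] = (10011100001)·(10000000000) mod 2 = 1+0+0+0+0+0+0+0+0+0+0 mod 2 = 1
  c[3] = d·G[:,3] = (10011100001)·(01110001111) mod 2 = 0+0+0+1+0+0+0+0+0+0+1 mod 2 = 0
  c[4] = d·G[:,4] = (10011100001)·(01000000000) mod 2 = 0+0+0+0+0+0+0+0+0+0+0 mod 2 = 0
  c[5] = d·G[:,5] = (10011100001)·(00100000000) mod 2 = 0+0+0+0+0+0+0+0+0+0+0 mod 2 = 0
  c[6] = d·G[:,6] = (10011100001)·(00010000000) mod 2 = 0+0+0+1+0+0+0+0+0+0+0 mod 2 = 1
  c[7] = d·G[:,7] = (10011100001)·(00001111111) mod 2 = 0+0+0+0+1+1+0+0+0+0+1 mod 2 = 1
  c[8] = d·G[:,8] = (10011100001)·(00001000000) mod 2 = 0+0+0+0+1+0+0+0+0+0+0 mod 2 = 1
  c[9] = d·G[:,9] = (10011100001)·(00000100000) mod 2 = 0+0+0+0+0+1+0+0+0+0+0 mod 2 = 1
  c[10] = d·G[:,10] = (10011100001)·(00000010000) mod 2 = 0+0+0+0+0+0+0+0+0+0+0 mod 2 = 0
  c[11] = d·G[:,11] = (10011100001)·(00000001000) mod 2 = 0+0+0+0+0+0+0+0+0+0+0 mod 2 = 0
  c[12] = d·G[:,12] = (10011100001)·(00000000100) mod 2 = 0+0+0+0+0+0+0+0+0+0+0 mod 2 = 0
  c[13] = d·G[:,13] = (10011100001)·(00000000010) mod 2 = 0+0+0+0+0+0+0+0+0+0+0 mod 2 = 0
  c[14] = d·G[:,14] = (10011100001)·(00000000001) mod 2 = 0+0+0+0+0+0+0+0+0+0+1 mod 2 = 1
Codeword = 001000111100001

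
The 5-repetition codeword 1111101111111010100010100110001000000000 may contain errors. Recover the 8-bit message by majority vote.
Split into 5-bit blocks and majority-vote each:
  block 1 = 11111: 5 ones, 0 zeros → 1
  block 2 = 01111: 4 ones, 1 zeros → 1
  block 3 = 11101: 4 ones, 1 zeros → 1
  block 4 = 01000: 1 ones, 4 zeros → 0
  block 5 = 10100: 2 ones, 3 zeros → 0
  block 6 = 11000: 2 ones, 3 zeros → 0
  block 7 = 10000: 1 ones, 4 zeros → 0
  block 8 = 00000: 0 ones, 5 zeros → 0
Decoded = 11100000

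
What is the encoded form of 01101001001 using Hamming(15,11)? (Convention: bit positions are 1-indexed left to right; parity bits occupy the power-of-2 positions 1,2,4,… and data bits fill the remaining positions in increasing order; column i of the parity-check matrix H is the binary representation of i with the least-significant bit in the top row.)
Codeword c = d · G (mod 2), d = 01101001001:
  c[0] = d·G[:,0] = (01101001001)·(11011010101) mod 2 = 0+1+0+0+1+0+0+0+0+0+1 mod 2 = 1
  c[1] = d·G[:,1] = (01101001001)·(10110110011) mod 2 = 0+0+1+0+0+0+0+0+0+0+1 mod 2 = 0
  c[2] = d·G[:,2] = (01101001001)·(10000000000) mod 2 = 0+0+0+0+0+0+0+0+0+0+0 mod 2 = 0
  c[3] = d·G[:,3] = (01101001001)·(01110001111) mod 2 = 0+1+1+0+0+0+0+1+0+0+1 mod 2 = 0
  c[4] = d·G[:,4] = (01101001001)·(01000000000) mod 2 = 0+1+0+0+0+0+0+0+0+0+0 mod 2 = 1
  c[5] = d·G[:,5] = (01101001001)·(00100000000) mod 2 = 0+0+1+0+0+0+0+0+0+0+0 mod 2 = 1
  c[6] = d·G[:,6] = (01101001001)·(00010000000) mod 2 = 0+0+0+0+0+0+0+0+0+0+0 mod 2 = 0
  c[7] = d·G[:,7] = (01101001001)·(00001111111) mod 2 = 0+0+0+0+1+0+0+1+0+0+1 mod 2 = 1
  c[8] = d·G[:,8] = (01101001001)·(00001000000) mod 2 = 0+0+0+0+1+0+0+0+0+0+0 mod 2 = 1
  c[9] = d·G[:,9] = (01101001001)·(00000100000) mod 2 = 0+0+0+0+0+0+0+0+0+0+0 mod 2 = 0
  c[10] = d·G[:,10] = (01101001001)·(00000010000) mod 2 = 0+0+0+0+0+0+0+0+0+0+0 mod 2 = 0
  c[11] = d·G[:,11] = (01101001001)·(00000001000) mod 2 = 0+0+0+0+0+0+0+1+0+0+0 mod 2 = 1
  c[12] = d·G[:,12] = (01101001001)·(00000000100) mod 2 = 0+0+0+0+0+0+0+0+0+0+0 mod 2 = 0
  c[13] = d·G[:,13] = (01101001001)·(00000000010) mod 2 = 0+0+0+0+0+0+0+0+0+0+0 mod 2 = 0
  c[14] = d·G[:,14] = (01101001001)·(00000000001) mod 2 = 0+0+0+0+0+0+0+0+0+0+1 mod 2 = 1
Codeword = 100011011001001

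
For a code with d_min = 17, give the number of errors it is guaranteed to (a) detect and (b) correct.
(a) Detection requires d_min ≥ e+1, so e ≤ d_min − 1 = 16.
(b) Correction requires d_min ≥ 2t+1, so t ≤ ⌊(d_min − 1)/2⌋ = ⌊16/2⌋ = 8.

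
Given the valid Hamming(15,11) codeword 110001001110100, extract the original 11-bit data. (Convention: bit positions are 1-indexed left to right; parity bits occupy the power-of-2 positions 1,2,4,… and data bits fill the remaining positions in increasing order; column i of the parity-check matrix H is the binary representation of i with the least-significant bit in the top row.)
Parity bits occupy power-of-2 positions; data bits are at positions {3,5,6,7,9,10,11,12,13,14,15} (1-indexed).
Extract: c[3]=0 c[5]=0 c[6]=1 c[7]=0 c[9]=1 c[10]=1 c[11]=1 c[12]=0 c[13]=1 c[14]=0 c[15]=0
Data = 00101110100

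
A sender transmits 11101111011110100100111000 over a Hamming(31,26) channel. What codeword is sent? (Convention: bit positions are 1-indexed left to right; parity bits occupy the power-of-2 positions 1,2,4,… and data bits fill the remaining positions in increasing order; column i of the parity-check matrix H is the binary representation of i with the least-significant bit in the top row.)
Codeword c = d · G (mod 2), d = 11101111011110100100111000:
  c[0] = d·G[:,0] = (11101111011110100100111000)·(11011010101101010101010101) mod 2 = 1+1+0+0+1+0+1+0+0+0+1+1+0+0+0+0+0+1+0+0+0+1+0+0+0+0 mod 2 = 0
  c[1] = d·G[:,1] = (11101111011110100100111000)·(10110110011011001100110011) mod 2 = 1+0+1+0+0+1+1+0+0+1+1+0+1+0+0+0+0+1+0+0+1+1+0+0+0+0 mod 2 = 0
  c[2] = d·G[:,2] = (11101111011110100100111000)·(10000000000000000000000000) mod 2 = 1+0+0+0+0+0+0+0+0+0+0+0+0+0+0+0+0+0+0+0+0+0+0+0+0+0 mod 2 = 1
  c[3] = d·G[:,3] = (11101111011110100100111000)·(01110001111000111100001111) mod 2 = 0+1+1+0+0+0+0+1+0+1+1+0+0+0+1+0+0+1+0+0+0+0+1+0+0+0 mod 2 = 0
  c[4] = d·G[:,4] = (11101111011110100100111000)·(01000000000000000000000000) mod 2 = 0+1+0+0+0+0+0+0+0+0+0+0+0+0+0+0+0+0+0+0+0+0+0+0+0+0 mod 2 = 1
  c[5] = d·G[:,5] = (11101111011110100100111000)·(00100000000000000000000000) mod 2 = 0+0+1+0+0+0+0+0+0+0+0+0+0+0+0+0+0+0+0+0+0+0+0+0+0+0 mod 2 = 1
  c[6] = d·G[:,6] = (11101111011110100100111000)·(00010000000000000000000000) mod 2 = 0+0+0+0+0+0+0+0+0+0+0+0+0+0+0+0+0+0+0+0+0+0+0+0+0+0 mod 2 = 0
  c[7] = d·G[:,7] = (11101111011110100100111000)·(00001111111000000011111111) mod 2 = 0+0+0+0+1+1+1+1+0+1+1+0+0+0+0+0+0+0+0+0+1+1+1+0+0+0 mod 2 = 1
  c[8] = d·G[:,8] = (11101111011110100100111000)·(00001000000000000000000000) mod 2 = 0+0+0+0+1+0+0+0+0+0+0+0+0+0+0+0+0+0+0+0+0+0+0+0+0+0 mod 2 = 1
  c[9] = d·G[:,9] = (11101111011110100100111000)·(00000100000000000000000000) mod 2 = 0+0+0+0+0+1+0+0+0+0+0+0+0+0+0+0+0+0+0+0+0+0+0+0+0+0 mod 2 = 1
  c[10] = d·G[:,10] = (11101111011110100100111000)·(00000010000000000000000000) mod 2 = 0+0+0+0+0+0+1+0+0+0+0+0+0+0+0+0+0+0+0+0+0+0+0+0+0+0 mod 2 = 1
  c[11] = d·G[:,11] = (11101111011110100100111000)·(00000001000000000000000000) mod 2 = 0+0+0+0+0+0+0+1+0+0+0+0+0+0+0+0+0+0+0+0+0+0+0+0+0+0 mod 2 = 1
  c[12] = d·G[:,12] = (11101111011110100100111000)·(00000000100000000000000000) mod 2 = 0+0+0+0+0+0+0+0+0+0+0+0+0+0+0+0+0+0+0+0+0+0+0+0+0+0 mod 2 = 0
  c[13] = d·G[:,13] = (11101111011110100100111000)·(00000000010000000000000000) mod 2 = 0+0+0+0+0+0+0+0+0+1+0+0+0+0+0+0+0+0+0+0+0+0+0+0+0+0 mod 2 = 1
  c[14] = d·G[:,14] = (11101111011110100100111000)·(00000000001000000000000000) mod 2 = 0+0+0+0+0+0+0+0+0+0+1+0+0+0+0+0+0+0+0+0+0+0+0+0+0+0 mod 2 = 1
  c[15] = d·G[:,15] = (11101111011110100100111000)·(00000000000111111111111111) mod 2 = 0+0+0+0+0+0+0+0+0+0+0+1+1+0+1+0+0+1+0+0+1+1+1+0+0+0 mod 2 = 1
  c[16] = d·G[:,16] = (11101111011110100100111000)·(00000000000100000000000000) mod 2 = 0+0+0+0+0+0+0+0+0+0+0+1+0+0+0+0+0+0+0+0+0+0+0+0+0+0 mod 2 = 1
  c[17] = d·G[:,17] = (11101111011110100100111000)·(00000000000010000000000000) mod 2 = 0+0+0+0+0+0+0+0+0+0+0+0+1+0+0+0+0+0+0+0+0+0+0+0+0+0 mod 2 = 1
  c[18] = d·G[:,18] = (11101111011110100100111000)·(00000000000001000000000000) mod 2 = 0+0+0+0+0+0+0+0+0+0+0+0+0+0+0+0+0+0+0+0+0+0+0+0+0+0 mod 2 = 0
  c[19] = d·G[:,19] = (11101111011110100100111000)·(00000000000000100000000000) mod 2 = 0+0+0+0+0+0+0+0+0+0+0+0+0+0+1+0+0+0+0+0+0+0+0+0+0+0 mod 2 = 1
  c[20] = d·G[:,20] = (11101111011110100100111000)·(00000000000000010000000000) mod 2 = 0+0+0+0+0+0+0+0+0+0+0+0+0+0+0+0+0+0+0+0+0+0+0+0+0+0 mod 2 = 0
  c[21] = d·G[:,21] = (11101111011110100100111000)·(00000000000000001000000000) mod 2 = 0+0+0+0+0+0+0+0+0+0+0+0+0+0+0+0+0+0+0+0+0+0+0+0+0+0 mod 2 = 0
  c[22] = d·G[:,22] = (11101111011110100100111000)·(00000000000000000100000000) mod 2 = 0+0+0+0+0+0+0+0+0+0+0+0+0+0+0+0+0+1+0+0+0+0+0+0+0+0 mod 2 = 1
  c[23] = d·G[:,23] = (11101111011110100100111000)·(00000000000000000010000000) mod 2 = 0+0+0+0+0+0+0+0+0+0+0+0+0+0+0+0+0+0+0+0+0+0+0+0+0+0 mod 2 = 0
  c[24] = d·G[:,24] = (11101111011110100100111000)·(00000000000000000001000000) mod 2 = 0+0+0+0+0+0+0+0+0+0+0+0+0+0+0+0+0+0+0+0+0+0+0+0+0+0 mod 2 = 0
  c[25] = d·G[:,25] = (11101111011110100100111000)·(00000000000000000000100000) mod 2 = 0+0+0+0+0+0+0+0+0+0+0+0+0+0+0+0+0+0+0+0+1+0+0+0+0+0 mod 2 = 1
  c[26] = d·G[:,26] = (11101111011110100100111000)·(00000000000000000000010000) mod 2 = 0+0+0+0+0+0+0+0+0+0+0+0+0+0+0+0+0+0+0+0+0+1+0+0+0+0 mod 2 = 1
  c[27] = d·G[:,27] = (11101111011110100100111000)·(00000000000000000000001000) mod 2 = 0+0+0+0+0+0+0+0+0+0+0+0+0+0+0+0+0+0+0+0+0+0+1+0+0+0 mod 2 = 1
  c[28] = d·G[:,28] = (11101111011110100100111000)·(00000000000000000000000100) mod 2 = 0+0+0+0+0+0+0+0+0+0+0+0+0+0+0+0+0+0+0+0+0+0+0+0+0+0 mod 2 = 0
  c[29] = d·G[:,29] = (11101111011110100100111000)·(00000000000000000000000010) mod 2 = 0+0+0+0+0+0+0+0+0+0+0+0+0+0+0+0+0+0+0+0+0+0+0+0+0+0 mod 2 = 0
  c[30] = d·G[:,30] = (11101111011110100100111000)·(00000000000000000000000001) mod 2 = 0+0+0+0+0+0+0+0+0+0+0+0+0+0+0+0+0+0+0+0+0+0+0+0+0+0 mod 2 = 0
Codeword = 0010110111110111110100100111000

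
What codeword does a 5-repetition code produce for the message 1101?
Repeat each bit 5× and concatenate:
1→11111  1→11111  0→00000  1→11111
Codeword = 11111111110000011111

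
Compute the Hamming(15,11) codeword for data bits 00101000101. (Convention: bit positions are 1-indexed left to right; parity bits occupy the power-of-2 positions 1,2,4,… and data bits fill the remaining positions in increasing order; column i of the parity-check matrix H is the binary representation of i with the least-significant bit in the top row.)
Codeword c = d · G (mod 2), d = 00101000101:
  c[0] = d·G[:,0] = (00101000101)·(11011010101) mod 2 = 0+0+0+0+1+0+0+0+1+0+1 mod 2 = 1
  c[1] = d·G[:,1] = (00101000101)·(10110110011) mod 2 = 0+0+1+0+0+0+0+0+0+0+1 mod 2 = 0
  c[2] = d·G[:,2] = (00101000101)·(10000000000) mod 2 = 0+0+0+0+0+0+0+0+0+0+0 mod 2 = 0
  c[3] = d·G[:,3] = (00101000101)·(01110001111) mod 2 = 0+0+1+0+0+0+0+0+1+0+1 mod 2 = 1
  c[4] = d·G[:,4] = (00101000101)·(01000000000) mod 2 = 0+0+0+0+0+0+0+0+0+0+0 mod 2 = 0
  c[5] = d·G[:,5] = (00101000101)·(00100000000) mod 2 = 0+0+1+0+0+0+0+0+0+0+0 mod 2 = 1
  c[6] = d·G[:,6] = (00101000101)·(00010000000) mod 2 = 0+0+0+0+0+0+0+0+0+0+0 mod 2 = 0
  c[7] = d·G[:,7] = (00101000101)·(00001111111) mod 2 = 0+0+0+0+1+0+0+0+1+0+1 mod 2 = 1
  c[8] = d·G[:,8] = (00101000101)·(00001000000) mod 2 = 0+0+0+0+1+0+0+0+0+0+0 mod 2 = 1
  c[9] = d·G[:,9] = (00101000101)·(00000100000) mod 2 = 0+0+0+0+0+0+0+0+0+0+0 mod 2 = 0
  c[10] = d·G[:,10] = (00101000101)·(00000010000) mod 2 = 0+0+0+0+0+0+0+0+0+0+0 mod 2 = 0
  c[11] = d·G[:,11] = (00101000101)·(00000001000) mod 2 = 0+0+0+0+0+0+0+0+0+0+0 mod 2 = 0
  c[12] = d·G[:,12] = (00101000101)·(00000000100) mod 2 = 0+0+0+0+0+0+0+0+1+0+0 mod 2 = 1
  c[13] = d·G[:,13] = (00101000101)·(00000000010) mod 2 = 0+0+0+0+0+0+0+0+0+0+0 mod 2 = 0
  c[14] = d·G[:,14] = (00101000101)·(00000000001) mod 2 = 0+0+0+0+0+0+0+0+0+0+1 mod 2 = 1
Codeword = 100101011000101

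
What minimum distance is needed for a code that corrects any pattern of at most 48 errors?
Correcting t errors requires d_min ≥ 2t + 1 = 2·48 + 1 = 97.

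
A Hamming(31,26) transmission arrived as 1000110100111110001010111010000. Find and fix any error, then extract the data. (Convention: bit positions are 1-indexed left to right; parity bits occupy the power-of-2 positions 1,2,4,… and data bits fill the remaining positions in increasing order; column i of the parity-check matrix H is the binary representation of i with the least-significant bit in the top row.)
Syndrome s = H · r^T (mod 2), r = 1000110100111110001010111010000:
  s[0] = (1010101010101010101010101010101)·(1000110100111110001010111010000) mod 2 = 1+0+0+0+1+0+0+0+0+0+1+0+1+0+1+0+0+0+1+0+1+0+1+0+1+0+1+0+0+0+0 mod 2 = 0
  s[1] = (0110011001100110011001100110011)·(1000110100111110001010111010000) mod 2 = 0+0+0+0+0+1+0+0+0+0+1+0+0+1+1+0+0+0+1+0+0+0+1+0+0+0+1+0+0+0+0 mod 2 = 1
  s[2] = (0001111000011110000111100001111)·(1000110100111110001010111010000) mod 2 = 0+0+0+0+1+1+0+0+0+0+0+1+1+1+1+0+0+0+0+0+1+0+1+0+0+0+0+0+0+0+0 mod 2 = 0
  s[3] = (0000000111111110000000011111111)·(1000110100111110001010111010000) mod 2 = 0+0+0+0+0+0+0+1+0+0+1+1+1+1+1+0+0+0+0+0+0+0+0+1+1+0+1+0+0+0+0 mod 2 = 1
  s[4] = (0000000000000001111111111111111)·(1000110100111110001010111010000) mod 2 = 0+0+0+0+0+0+0+0+0+0+0+0+0+0+0+0+0+0+1+0+1+0+1+1+1+0+1+0+0+0+0 mod 2 = 0
Syndrome = 01010
Column 10 of H equals this syndrome → error at bit 10 (1-indexed).
Flip bit 10: 1000110100111110001010111010000 → 1000110101111110001010111010000
Extract data bits at positions {3,5,6,7,9,10,11,12,13,14,15,17,18,19,20,21,22,23,24,25,26,27,28,29,30,31}: 01100111111001010111010000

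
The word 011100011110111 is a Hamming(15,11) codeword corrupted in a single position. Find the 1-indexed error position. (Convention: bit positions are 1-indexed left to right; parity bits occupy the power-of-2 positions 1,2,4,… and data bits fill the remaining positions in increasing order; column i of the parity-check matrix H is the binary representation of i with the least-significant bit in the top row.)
Syndrome s = H · r^T (mod 2), r = 011100011110111:
  s[0] = (101010101010101)·(011100011110111) mod 2 = 0+0+1+0+0+0+0+0+1+0+1+0+1+0+1 mod 2 = 1
  s[1] = (011001100110011)·(011100011110111) mod 2 = 0+1+1+0+0+0+0+0+0+1+1+0+0+1+1 mod 2 = 0
  s[2] = (000111100001111)·(011100011110111) mod 2 = 0+0+0+1+0+0+0+0+0+0+0+0+1+1+1 mod 2 = 0
  s[3] = (000000011111111)·(011100011110111) mod 2 = 0+0+0+0+0+0+0+1+1+1+1+0+1+1+1 mod 2 = 1
Syndrome = 1001
Column i of H is the binary representation of i, so the syndrome is the binary index of the flipped bit.
Read s = 1001 with s[0] as LSB: 1·2^0 + 0·2^1 + 0·2^2 + 1·2^3 = 9.
Error is at bit position 9.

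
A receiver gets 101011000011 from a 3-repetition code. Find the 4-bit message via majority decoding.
Split into 3-bit blocks and majority-vote each:
  block 1 = 101: 2 ones, 1 zeros → 1
  block 2 = 011: 2 ones, 1 zeros → 1
  block 3 = 000: 0 ones, 3 zeros → 0
  block 4 = 011: 2 ones, 1 zeros → 1
Decoded = 1101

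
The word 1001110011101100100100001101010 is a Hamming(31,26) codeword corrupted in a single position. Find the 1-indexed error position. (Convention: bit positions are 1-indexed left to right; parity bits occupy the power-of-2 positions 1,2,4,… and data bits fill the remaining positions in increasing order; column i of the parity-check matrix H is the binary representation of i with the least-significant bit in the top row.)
Syndrome s = H · r^T (mod 2), r = 1001110011101100100100001101010:
  s[0] = (1010101010101010101010101010101)·(1001110011101100100100001101010) mod 2 = 1+0+0+0+1+0+0+0+1+0+1+0+1+0+0+0+1+0+0+0+0+0+0+0+1+0+0+0+0+0+0 mod 2 = 1
  s[1] = (0110011001100110011001100110011)·(1001110011101100100100001101010) mod 2 = 0+0+0+0+0+1+0+0+0+1+1+0+0+1+0+0+0+0+0+0+0+0+0+0+0+1+0+0+0+1+0 mod 2 = 0
  s[2] = (0001111000011110000111100001111)·(1001110011101100100100001101010) mod 2 = 0+0+0+1+1+1+0+0+0+0+0+0+1+1+0+0+0+0+0+1+0+0+0+0+0+0+0+1+0+1+0 mod 2 = 0
  s[3] = (0000000111111110000000011111111)·(1001110011101100100100001101010) mod 2 = 0+0+0+0+0+0+0+0+1+1+1+0+1+1+0+0+0+0+0+0+0+0+0+0+1+1+0+1+0+1+0 mod 2 = 1
  s[4] = (0000000000000001111111111111111)·(1001110011101100100100001101010) mod 2 = 0+0+0+0+0+0+0+0+0+0+0+0+0+0+0+0+1+0+0+1+0+0+0+0+1+1+0+1+0+1+0 mod 2 = 0
Syndrome = 10010
Column i of H is the binary representation of i, so the syndrome is the binary index of the flipped bit.
Read s = 10010 with s[0] as LSB: 1·2^0 + 0·2^1 + 0·2^2 + 1·2^3 + 0·2^4 = 9.
Error is at bit position 9.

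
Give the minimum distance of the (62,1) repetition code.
d_min = 62 (the only two codewords are 0…0 and 1…1, differing in all 62 positions).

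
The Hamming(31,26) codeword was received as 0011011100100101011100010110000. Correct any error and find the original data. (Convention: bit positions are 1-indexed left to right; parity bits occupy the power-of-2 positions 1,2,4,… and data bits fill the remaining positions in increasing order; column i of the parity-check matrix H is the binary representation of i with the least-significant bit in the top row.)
Syndrome s = H · r^T (mod 2), r = 0011011100100101011100010110000:
  s[0] = (1010101010101010101010101010101)·(0011011100100101011100010110000) mod 2 = 0+0+1+0+0+0+1+0+0+0+1+0+0+0+0+0+0+0+1+0+0+0+0+0+0+0+1+0+0+0+0 mod 2 = 1
  s[1] = (0110011001100110011001100110011)·(0011011100100101011100010110000) mod 2 = 0+0+1+0+0+1+1+0+0+0+1+0+0+1+0+0+0+1+1+0+0+0+0+0+0+1+1+0+0+0+0 mod 2 = 1
  s[2] = (0001111000011110000111100001111)·(0011011100100101011100010110000) mod 2 = 0+0+0+1+0+1+1+0+0+0+0+0+0+1+0+0+0+0+0+1+0+0+0+0+0+0+0+0+0+0+0 mod 2 = 1
  s[3] = (0000000111111110000000011111111)·(0011011100100101011100010110000) mod 2 = 0+0+0+0+0+0+0+1+0+0+1+0+0+1+0+0+0+0+0+0+0+0+0+1+0+1+1+0+0+0+0 mod 2 = 0
  s[4] = (0000000000000001111111111111111)·(0011011100100101011100010110000) mod 2 = 0+0+0+0+0+0+0+0+0+0+0+0+0+0+0+1+0+1+1+1+0+0+0+1+0+1+1+0+0+0+0 mod 2 = 1
Syndrome = 11101
Column 23 of H equals this syndrome → error at bit 23 (1-indexed).
Flip bit 23: 0011011100100101011100010110000 → 0011011100100101011100110110000
Extract data bits at positions {3,5,6,7,9,10,11,12,13,14,15,17,18,19,20,21,22,23,24,25,26,27,28,29,30,31}: 10110010010011100110110000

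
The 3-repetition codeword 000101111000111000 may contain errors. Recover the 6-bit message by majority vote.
Split into 3-bit blocks and majority-vote each:
  block 1 = 000: 0 ones, 3 zeros → 0
  block 2 = 101: 2 ones, 1 zeros → 1
  block 3 = 111: 3 ones, 0 zeros → 1
  block 4 = 000: 0 ones, 3 zeros → 0
  block 5 = 111: 3 ones, 0 zeros → 1
  block 6 = 000: 0 ones, 3 zeros → 0
Decoded = 011010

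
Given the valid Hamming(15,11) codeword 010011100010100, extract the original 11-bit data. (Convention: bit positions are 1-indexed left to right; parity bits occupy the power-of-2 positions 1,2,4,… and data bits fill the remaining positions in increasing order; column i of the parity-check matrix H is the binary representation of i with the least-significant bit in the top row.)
Parity bits occupy power-of-2 positions; data bits are at positions {3,5,6,7,9,10,11,12,13,14,15} (1-indexed).
Extract: c[3]=0 c[5]=1 c[6]=1 c[7]=1 c[9]=0 c[10]=0 c[11]=1 c[12]=0 c[13]=1 c[14]=0 c[15]=0
Data = 01110010100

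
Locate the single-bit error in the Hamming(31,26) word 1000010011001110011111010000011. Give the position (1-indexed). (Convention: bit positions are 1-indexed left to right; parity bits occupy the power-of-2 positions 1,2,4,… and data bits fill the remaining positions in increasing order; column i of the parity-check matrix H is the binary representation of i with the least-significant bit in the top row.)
Syndrome s = H · r^T (mod 2), r = 1000010011001110011111010000011:
  s[0] = (1010101010101010101010101010101)·(1000010011001110011111010000011) mod 2 = 1+0+0+0+0+0+0+0+1+0+0+0+1+0+1+0+0+0+1+0+1+0+0+0+0+0+0+0+0+0+1 mod 2 = 1
  s[1] = (0110011001100110011001100110011)·(1000010011001110011111010000011) mod 2 = 0+0+0+0+0+1+0+0+0+1+0+0+0+1+1+0+0+1+1+0+0+1+0+0+0+0+0+0+0+1+1 mod 2 = 1
  s[2] = (0001111000011110000111100001111)·(1000010011001110011111010000011) mod 2 = 0+0+0+0+0+1+0+0+0+0+0+0+1+1+1+0+0+0+0+1+1+1+0+0+0+0+0+0+0+1+1 mod 2 = 1
  s[3] = (0000000111111110000000011111111)·(1000010011001110011111010000011) mod 2 = 0+0+0+0+0+0+0+0+1+1+0+0+1+1+1+0+0+0+0+0+0+0+0+1+0+0+0+0+0+1+1 mod 2 = 0
  s[4] = (0000000000000001111111111111111)·(1000010011001110011111010000011) mod 2 = 0+0+0+0+0+0+0+0+0+0+0+0+0+0+0+0+0+1+1+1+1+1+0+1+0+0+0+0+0+1+1 mod 2 = 0
Syndrome = 11100
Column i of H is the binary representation of i, so the syndrome is the binary index of the flipped bit.
Read s = 11100 with s[0] as LSB: 1·2^0 + 1·2^1 + 1·2^2 + 0·2^3 + 0·2^4 = 7.
Error is at bit position 7.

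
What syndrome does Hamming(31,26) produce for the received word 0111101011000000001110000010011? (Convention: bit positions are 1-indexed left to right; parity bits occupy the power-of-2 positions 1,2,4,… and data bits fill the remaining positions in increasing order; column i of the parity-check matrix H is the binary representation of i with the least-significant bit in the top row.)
Syndrome s = H · r^T (mod 2), r = 0111101011000000001110000010011:
  s[0] = (1010101010101010101010101010101)·(0111101011000000001110000010011) mod 2 = 0+0+1+0+1+0+1+0+1+0+0+0+0+0+0+0+0+0+1+0+1+0+0+0+0+0+1+0+0+0+1 mod 2 = 0
  s[1] = (0110011001100110011001100110011)·(0111101011000000001110000010011) mod 2 = 0+1+1+0+0+0+1+0+0+1+0+0+0+0+0+0+0+0+1+0+0+0+0+0+0+0+1+0+0+1+1 mod 2 = 0
  s[2] = (0001111000011110000111100001111)·(0111101011000000001110000010011) mod 2 = 0+0+0+1+1+0+1+0+0+0+0+0+0+0+0+0+0+0+0+1+1+0+0+0+0+0+0+0+0+1+1 mod 2 = 1
  s[3] = (0000000111111110000000011111111)·(0111101011000000001110000010011) mod 2 = 0+0+0+0+0+0+0+0+1+1+0+0+0+0+0+0+0+0+0+0+0+0+0+0+0+0+1+0+0+1+1 mod 2 = 1
  s[4] = (0000000000000001111111111111111)·(0111101011000000001110000010011) mod 2 = 0+0+0+0+0+0+0+0+0+0+0+0+0+0+0+0+0+0+1+1+1+0+0+0+0+0+1+0+0+1+1 mod 2 = 0
Syndrome = 00110
Non-zero syndrome: error at position 12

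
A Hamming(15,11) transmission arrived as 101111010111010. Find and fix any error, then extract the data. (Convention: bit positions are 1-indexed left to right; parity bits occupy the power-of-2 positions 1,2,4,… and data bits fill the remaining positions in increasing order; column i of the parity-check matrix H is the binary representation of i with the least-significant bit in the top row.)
Syndrome s = H · r^T (mod 2), r = 101111010111010:
  s[0] = (101010101010101)·(101111010111010) mod 2 = 1+0+1+0+1+0+0+0+0+0+1+0+0+0+0 mod 2 = 0
  s[1] = (011001100110011)·(101111010111010) mod 2 = 0+0+1+0+0+1+0+0+0+1+1+0+0+1+0 mod 2 = 1
  s[2] = (000111100001111)·(101111010111010) mod 2 = 0+0+0+1+1+1+0+0+0+0+0+1+0+1+0 mod 2 = 1
  s[3] = (000000011111111)·(101111010111010) mod 2 = 0+0+0+0+0+0+0+1+0+1+1+1+0+1+0 mod 2 = 1
Syndrome = 0111
Column 14 of H equals this syndrome → error at bit 14 (1-indexed).
Flip bit 14: 101111010111010 → 101111010111000
Extract data bits at positions {3,5,6,7,9,10,11,12,13,14,15}: 11100111000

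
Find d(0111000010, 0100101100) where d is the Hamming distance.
XOR = 0011101110, count of 1s = 6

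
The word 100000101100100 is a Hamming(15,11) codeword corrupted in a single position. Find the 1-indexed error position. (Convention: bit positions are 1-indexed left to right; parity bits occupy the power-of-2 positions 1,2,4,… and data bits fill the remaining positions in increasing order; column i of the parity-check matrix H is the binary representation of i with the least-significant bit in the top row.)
Syndrome s = H · r^T (mod 2), r = 100000101100100:
  s[0] = (101010101010101)·(100000101100100) mod 2 = 1+0+0+0+0+0+1+0+1+0+0+0+1+0+0 mod 2 = 0
  s[1] = (011001100110011)·(100000101100100) mod 2 = 0+0+0+0+0+0+1+0+0+1+0+0+0+0+0 mod 2 = 0
  s[2] = (000111100001111)·(100000101100100) mod 2 = 0+0+0+0+0+0+1+0+0+0+0+0+1+0+0 mod 2 = 0
  s[3] = (000000011111111)·(100000101100100) mod 2 = 0+0+0+0+0+0+0+0+1+1+0+0+1+0+0 mod 2 = 1
Syndrome = 0001
Column i of H is the binary representation of i, so the syndrome is the binary index of the flipped bit.
Read s = 0001 with s[0] as LSB: 0·2^0 + 0·2^1 + 0·2^2 + 1·2^3 = 8.
Error is at bit position 8.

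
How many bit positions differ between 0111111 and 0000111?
XOR = 0111000, count of 1s = 3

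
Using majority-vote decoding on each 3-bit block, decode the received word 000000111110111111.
Split into 3-bit blocks and majority-vote each:
  block 1 = 000: 0 ones, 3 zeros → 0
  block 2 = 000: 0 ones, 3 zeros → 0
  block 3 = 111: 3 ones, 0 zeros → 1
  block 4 = 110: 2 ones, 1 zeros → 1
  block 5 = 111: 3 ones, 0 zeros → 1
  block 6 = 111: 3 ones, 0 zeros → 1
Decoded = 001111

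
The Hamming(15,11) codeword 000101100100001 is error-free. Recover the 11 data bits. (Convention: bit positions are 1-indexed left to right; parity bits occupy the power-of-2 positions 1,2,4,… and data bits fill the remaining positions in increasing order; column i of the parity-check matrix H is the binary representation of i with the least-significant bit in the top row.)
Parity bits occupy power-of-2 positions; data bits are at positions {3,5,6,7,9,10,11,12,13,14,15} (1-indexed).
Extract: c[3]=0 c[5]=0 c[6]=1 c[7]=1 c[9]=0 c[10]=1 c[11]=0 c[12]=0 c[13]=0 c[14]=0 c[15]=1
Data = 00110100001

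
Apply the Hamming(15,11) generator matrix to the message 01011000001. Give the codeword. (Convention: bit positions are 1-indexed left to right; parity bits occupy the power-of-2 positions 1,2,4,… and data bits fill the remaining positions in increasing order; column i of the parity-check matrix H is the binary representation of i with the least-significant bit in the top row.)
Codeword c = d · G (mod 2), d = 01011000001:
  c[0] = d·G[:,0] = (01011000001)·(11011010101) mod 2 = 0+1+0+1+1+0+0+0+0+0+1 mod 2 = 0
  c[1] = d·G[:,1] = (01011000001)·(10110110011) mod 2 = 0+0+0+1+0+0+0+0+0+0+1 mod 2 = 0
  c[2] = d·G[:,2] = (01011000001)·(10000000000) mod 2 = 0+0+0+0+0+0+0+0+0+0+0 mod 2 = 0
  c[3] = d·G[:,3] = (01011000001)·(01110001111) mod 2 = 0+1+0+1+0+0+0+0+0+0+1 mod 2 = 1
  c[4] = d·G[:,4] = (01011000001)·(01000000000) mod 2 = 0+1+0+0+0+0+0+0+0+0+0 mod 2 = 1
  c[5] = d·G[:,5] = (01011000001)·(00100000000) mod 2 = 0+0+0+0+0+0+0+0+0+0+0 mod 2 = 0
  c[6] = d·G[:,6] = (01011000001)·(00010000000) mod 2 = 0+0+0+1+0+0+0+0+0+0+0 mod 2 = 1
  c[7] = d·G[:,7] = (01011000001)·(00001111111) mod 2 = 0+0+0+0+1+0+0+0+0+0+1 mod 2 = 0
  c[8] = d·G[:,8] = (01011000001)·(00001000000) mod 2 = 0+0+0+0+1+0+0+0+0+0+0 mod 2 = 1
  c[9] = d·G[:,9] = (01011000001)·(00000100000) mod 2 = 0+0+0+0+0+0+0+0+0+0+0 mod 2 = 0
  c[10] = d·G[:,10] = (01011000001)·(00000010000) mod 2 = 0+0+0+0+0+0+0+0+0+0+0 mod 2 = 0
  c[11] = d·G[:,11] = (01011000001)·(00000001000) mod 2 = 0+0+0+0+0+0+0+0+0+0+0 mod 2 = 0
  c[12] = d·G[:,12] = (01011000001)·(00000000100) mod 2 = 0+0+0+0+0+0+0+0+0+0+0 mod 2 = 0
  c[13] = d·G[:,13] = (01011000001)·(00000000010) mod 2 = 0+0+0+0+0+0+0+0+0+0+0 mod 2 = 0
  c[14] = d·G[:,14] = (01011000001)·(00000000001) mod 2 = 0+0+0+0+0+0+0+0+0+0+1 mod 2 = 1
Codeword = 000110101000001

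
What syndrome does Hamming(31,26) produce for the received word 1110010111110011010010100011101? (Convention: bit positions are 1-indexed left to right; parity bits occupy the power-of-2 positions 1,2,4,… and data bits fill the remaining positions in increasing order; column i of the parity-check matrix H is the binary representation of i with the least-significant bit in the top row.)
Syndrome s = H · r^T (mod 2), r = 1110010111110011010010100011101:
  s[0] = (1010101010101010101010101010101)·(1110010111110011010010100011101) mod 2 = 1+0+1+0+0+0+0+0+1+0+1+0+0+0+1+0+0+0+0+0+1+0+1+0+0+0+1+0+1+0+1 mod 2 = 0
  s[1] = (0110011001100110011001100110011)·(1110010111110011010010100011101) mod 2 = 0+1+1+0+0+1+0+0+0+1+1+0+0+0+1+0+0+1+0+0+0+0+1+0+0+0+1+0+0+0+1 mod 2 = 0
  s[2] = (0001111000011110000111100001111)·(1110010111110011010010100011101) mod 2 = 0+0+0+0+0+1+0+0+0+0+0+1+0+0+1+0+0+0+0+0+1+0+1+0+0+0+0+1+1+0+1 mod 2 = 0
  s[3] = (0000000111111110000000011111111)·(1110010111110011010010100011101) mod 2 = 0+0+0+0+0+0+0+1+1+1+1+1+0+0+1+0+0+0+0+0+0+0+0+0+0+0+1+1+1+0+1 mod 2 = 0
  s[4] = (0000000000000001111111111111111)·(1110010111110011010010100011101) mod 2 = 0+0+0+0+0+0+0+0+0+0+0+0+0+0+0+1+0+1+0+0+1+0+1+0+0+0+1+1+1+0+1 mod 2 = 0
Syndrome = 00000
s = 0: no error detected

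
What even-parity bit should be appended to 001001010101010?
Sum of data bits: 0+0+1+0+0+1+0+1+0+1+0+1+0+1+0 = 6.
6 mod 2 = 0, so parity bit = 0.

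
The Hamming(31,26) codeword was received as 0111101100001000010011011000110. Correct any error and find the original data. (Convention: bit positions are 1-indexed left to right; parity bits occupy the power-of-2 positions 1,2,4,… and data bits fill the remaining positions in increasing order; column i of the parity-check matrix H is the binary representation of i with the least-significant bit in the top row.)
Syndrome s = H · r^T (mod 2), r = 0111101100001000010011011000110:
  s[0] = (1010101010101010101010101010101)·(0111101100001000010011011000110) mod 2 = 0+0+1+0+1+0+1+0+0+0+0+0+1+0+0+0+0+0+0+0+1+0+0+0+1+0+0+0+1+0+0 mod 2 = 1
  s[1] = (0110011001100110011001100110011)·(0111101100001000010011011000110) mod 2 = 0+1+1+0+0+0+1+0+0+0+0+0+0+0+0+0+0+1+0+0+0+1+0+0+0+0+0+0+0+1+0 mod 2 = 0
  s[2] = (0001111000011110000111100001111)·(0111101100001000010011011000110) mod 2 = 0+0+0+1+1+0+1+0+0+0+0+0+1+0+0+0+0+0+0+0+1+1+0+0+0+0+0+0+1+1+0 mod 2 = 0
  s[3] = (0000000111111110000000011111111)·(0111101100001000010011011000110) mod 2 = 0+0+0+0+0+0+0+1+0+0+0+0+1+0+0+0+0+0+0+0+0+0+0+1+1+0+0+0+1+1+0 mod 2 = 0
  s[4] = (0000000000000001111111111111111)·(0111101100001000010011011000110) mod 2 = 0+0+0+0+0+0+0+0+0+0+0+0+0+0+0+0+0+1+0+0+1+1+0+1+1+0+0+0+1+1+0 mod 2 = 1
Syndrome = 10001
Column 17 of H equals this syndrome → error at bit 17 (1-indexed).
Flip bit 17: 0111101100001000010011011000110 → 0111101100001000110011011000110
Extract data bits at positions {3,5,6,7,9,10,11,12,13,14,15,17,18,19,20,21,22,23,24,25,26,27,28,29,30,31}: 11010000100110011011000110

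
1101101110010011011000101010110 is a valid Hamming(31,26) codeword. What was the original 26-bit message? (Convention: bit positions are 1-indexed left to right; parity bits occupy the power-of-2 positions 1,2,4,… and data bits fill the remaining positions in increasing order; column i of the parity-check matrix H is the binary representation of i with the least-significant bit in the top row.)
Parity bits occupy power-of-2 positions; data bits are at positions {3,5,6,7,9,10,11,12,13,14,15,17,18,19,20,21,22,23,24,25,26,27,28,29,30,31} (1-indexed).
Extract: c[3]=0 c[5]=1 c[6]=0 c[7]=1 c[9]=1 c[10]=0 c[11]=0 c[12]=1 c[13]=0 c[14]=0 c[15]=1 c[17]=0 c[18]=1 c[19]=1 c[20]=0 c[21]=0 c[22]=0 c[23]=1 c[24]=0 c[25]=1 c[26]=0 c[27]=1 c[28]=0 c[29]=1 c[30]=1 c[31]=0
Data = 01011001001011000101010110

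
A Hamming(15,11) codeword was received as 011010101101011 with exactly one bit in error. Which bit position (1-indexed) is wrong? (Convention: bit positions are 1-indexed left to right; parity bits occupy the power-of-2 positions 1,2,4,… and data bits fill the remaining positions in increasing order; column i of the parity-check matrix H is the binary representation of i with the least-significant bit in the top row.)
Syndrome s = H · r^T (mod 2), r = 011010101101011:
  s[0] = (101010101010101)·(011010101101011) mod 2 = 0+0+1+0+1+0+1+0+1+0+0+0+0+0+1 mod 2 = 1
  s[1] = (011001100110011)·(011010101101011) mod 2 = 0+1+1+0+0+0+1+0+0+1+0+0+0+1+1 mod 2 = 0
  s[2] = (000111100001111)·(011010101101011) mod 2 = 0+0+0+0+1+0+1+0+0+0+0+1+0+1+1 mod 2 = 1
  s[3] = (000000011111111)·(011010101101011) mod 2 = 0+0+0+0+0+0+0+0+1+1+0+1+0+1+1 mod 2 = 1
Syndrome = 1011
Column i of H is the binary representation of i, so the syndrome is the binary index of the flipped bit.
Read s = 1011 with s[0] as LSB: 1·2^0 + 0·2^1 + 1·2^2 + 1·2^3 = 13.
Error is at bit position 13.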